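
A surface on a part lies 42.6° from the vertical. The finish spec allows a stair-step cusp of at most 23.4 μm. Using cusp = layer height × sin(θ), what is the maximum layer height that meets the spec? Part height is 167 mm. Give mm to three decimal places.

0.035 mm

Layer height = cusp / sin(42.6°) = 0.0234 / 0.6769 = 0.035 mm.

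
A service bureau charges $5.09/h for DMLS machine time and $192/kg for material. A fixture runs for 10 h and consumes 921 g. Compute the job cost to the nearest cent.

Time charge = 5.09 × 10 = $50.90.
Feedstock cost: 192 × 921/1000 → $176.832.
Job cost: 50.90 + 176.832 = 227.732 ≈ $227.73.

$227.73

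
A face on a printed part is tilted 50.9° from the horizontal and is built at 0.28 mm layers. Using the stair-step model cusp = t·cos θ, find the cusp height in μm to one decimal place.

Cusp = layer height × cos(50.9°) = 0.28 × 0.6307 = 0.176596 mm = 176.6 μm.

176.6 μm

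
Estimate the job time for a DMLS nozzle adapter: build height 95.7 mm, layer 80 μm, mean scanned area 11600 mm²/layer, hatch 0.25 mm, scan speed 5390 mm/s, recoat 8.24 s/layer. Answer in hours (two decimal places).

5.60 hours

Layer count = ceil(95.7 / 0.08) = 1197.
Hatch length per layer = 11600 / 0.25 = 46400 mm.
Scan time per layer = 46400 / 5390, so 8.6085 s.
Time per layer = 8.6085 + 8.24 = 16.8485 s.
Build time = 1197 × 16.8485 = 20167.6545 s = 5.60 hours.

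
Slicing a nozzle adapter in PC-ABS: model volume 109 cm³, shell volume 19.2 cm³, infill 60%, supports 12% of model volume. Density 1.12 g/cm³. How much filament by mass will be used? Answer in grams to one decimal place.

96.5 g

Interior volume = 109 − 19.2, so 89.8 cm³.
Infill volume: 0.60 × 89.8 → 53.88 cm³.
Support = 0.12 × 109 = 13.08 cm³.
Deposited volume = 19.2 + 53.88 + 13.08, so 86.16 cm³.
Mass = 86.16 × 1.12 = 96.4992 g.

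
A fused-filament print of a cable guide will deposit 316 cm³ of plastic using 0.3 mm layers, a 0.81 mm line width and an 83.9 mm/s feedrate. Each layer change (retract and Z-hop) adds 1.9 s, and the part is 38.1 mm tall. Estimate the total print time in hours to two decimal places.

4.37 hours

Bead cross-section: 0.3 × 0.81 → 0.243 mm².
Path length: 316000 mm³ / 0.243 mm² → 1300411.5 mm.
Time extruding: 1300411.5 / 83.9 → 15499.5 s.
Layer count = ceil(38.1 / 0.3) = 127.
Non-print overhead = 127 × 1.9, so 241.3 s.
Total = 15499.5 + 241.3 = 15740.8 s = 4.37 hours.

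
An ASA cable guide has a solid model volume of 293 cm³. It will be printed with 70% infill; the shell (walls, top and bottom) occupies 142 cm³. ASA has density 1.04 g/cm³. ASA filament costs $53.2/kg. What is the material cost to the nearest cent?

$13.70

Volume inside the shell = 293 − 142, so 151 cm³.
Infill deposited = 0.70 × 151, so 105.7 cm³.
Deposited volume = 142 + 105.7 = 247.7 cm³.
Mass: 247.7 × 1.04 → 257.608 g.
At $53.2/kg: 257.608/1000 × 53.2 = $13.70.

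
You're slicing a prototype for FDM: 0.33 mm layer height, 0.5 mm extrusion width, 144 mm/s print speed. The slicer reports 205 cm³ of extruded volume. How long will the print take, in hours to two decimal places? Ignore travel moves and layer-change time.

Extrusion cross-section = 0.33 × 0.5 = 0.165 mm².
Total extruded path = 205000/0.165 = 1242424.2 mm.
Print-move time = 1242424.2 / 144 = 8627.9 s.
That's 8627.9 s → 2.40 hours.

2.40 hours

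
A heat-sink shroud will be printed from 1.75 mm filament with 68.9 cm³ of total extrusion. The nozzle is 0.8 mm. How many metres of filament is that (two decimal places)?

28.65 m

Cross-section of 1.75 mm filament: π·(1.75/2)² = 2.4053 mm².
Length = 68.9 cm³ / 2.4053 mm² = 68900 / 2.4053 = 28645.08 mm = 28.65 m.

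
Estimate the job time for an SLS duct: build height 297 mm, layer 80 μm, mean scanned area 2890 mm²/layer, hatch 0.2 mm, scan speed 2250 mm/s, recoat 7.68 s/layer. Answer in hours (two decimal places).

14.54 hours

Layers = ⌈297/0.08⌉ = 3713.
Per-layer scan distance: 2890 / 0.2 → 14450 mm.
Scan time per layer: 14450 / 2250 → 6.4222 s.
Time per layer = 6.4222 + 7.68 = 14.1022 s.
Build time = 3713 × 14.1022 = 52361.4686 s = 14.54 hours.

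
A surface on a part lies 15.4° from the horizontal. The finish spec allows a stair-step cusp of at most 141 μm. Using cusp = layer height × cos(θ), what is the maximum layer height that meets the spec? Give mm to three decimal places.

0.146 mm

t = h_c / cos θ = 0.141 / 0.9641 = 0.146 mm.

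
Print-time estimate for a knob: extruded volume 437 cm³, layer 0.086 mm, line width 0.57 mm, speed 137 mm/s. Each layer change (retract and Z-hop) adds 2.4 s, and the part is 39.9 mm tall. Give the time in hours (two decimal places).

18.38 hours

Line area = 0.086 × 0.57, so 0.04902 mm².
Path length: 437000 mm³ / 0.04902 mm² → 8914728.7 mm.
Print-move time = 8914728.7 / 137 = 65071 s.
Layer count = ceil(39.9 / 0.086) = 464.
Z-hop total = 464 × 2.4, so 1113.6 s.
Total = 65071 + 1113.6 = 66184.6 s = 18.38 hours.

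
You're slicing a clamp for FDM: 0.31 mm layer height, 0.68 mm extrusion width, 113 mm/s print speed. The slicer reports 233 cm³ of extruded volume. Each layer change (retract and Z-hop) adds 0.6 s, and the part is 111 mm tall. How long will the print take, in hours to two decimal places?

2.78 hours

Line area = 0.31 × 0.68, so 0.2108 mm².
Path length: 233000 mm³ / 0.2108 mm² → 1105313.1 mm.
Extrusion time: 1105313.1 / 113 → 9781.5 s.
Number of layers: 111 / 0.31 → 359 (rounded up).
Z-hop total = 359 × 0.6 = 215.4 s.
Altogether 9781.5 + 215.4 = 9996.9 s, i.e. 2.78 hours.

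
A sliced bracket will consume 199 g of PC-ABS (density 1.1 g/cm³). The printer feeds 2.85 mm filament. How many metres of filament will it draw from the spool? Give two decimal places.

Extruded volume: 199/1.1 = 180.9091 cm³ (180909.1 mm³).
Cross-section of 2.85 mm filament: π·(2.85/2)² = 6.3794 mm².
L = V/A = 180909.1/6.3794 = 28358.33 mm → 28.36 m.

28.36 m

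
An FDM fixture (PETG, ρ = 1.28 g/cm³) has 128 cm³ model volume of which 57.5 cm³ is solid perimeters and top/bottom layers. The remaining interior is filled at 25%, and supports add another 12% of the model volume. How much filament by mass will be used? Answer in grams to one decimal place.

115.8 g

Infill region: 128 − 57.5 → 70.5 cm³.
Deposited infill = 0.25 × 70.5, so 17.625 cm³.
Support = 0.12 × 128, so 15.36 cm³.
Total extruded = 57.5 + 17.625 + 15.36 = 90.485 cm³.
Mass = 90.485 × 1.28 = 115.8208 g.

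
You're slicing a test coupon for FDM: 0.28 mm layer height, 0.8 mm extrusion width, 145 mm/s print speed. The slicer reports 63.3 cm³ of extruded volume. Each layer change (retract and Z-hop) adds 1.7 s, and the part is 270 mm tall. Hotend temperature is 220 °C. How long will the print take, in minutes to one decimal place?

59.8 minutes

Line area: 0.28 × 0.8 → 0.224 mm².
Total extruded path = 63300/0.224 = 282589.3 mm.
Extrusion time = 282589.3 / 145, so 1948.9 s.
Layers = ⌈270/0.28⌉ = 965.
Layer-change overhead = 965 × 1.7 = 1640.5 s.
Altogether 1948.9 + 1640.5 = 3589.4 s, i.e. 59.8 minutes.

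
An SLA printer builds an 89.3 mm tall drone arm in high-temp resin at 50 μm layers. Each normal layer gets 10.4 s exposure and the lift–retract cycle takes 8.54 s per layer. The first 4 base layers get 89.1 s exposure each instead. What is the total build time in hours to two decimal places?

9.48 hours

Layers = ⌈89.3/0.05⌉ = 1786.
Bottom layers = 4 × (89.1 + 8.54) = 390.56 s.
Regular layers: 1782 × (10.4 + 8.54) → 33751.08 s.
Sum: 390.56 + 33751.08 = 34141.64 s → 9.48 hours.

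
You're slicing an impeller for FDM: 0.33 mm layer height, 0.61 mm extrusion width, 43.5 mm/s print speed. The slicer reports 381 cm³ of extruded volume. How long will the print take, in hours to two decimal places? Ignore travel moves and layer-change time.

Bead cross-section = 0.33 × 0.61, so 0.2013 mm².
Total extruded path = 381000/0.2013 = 1892697.5 mm.
Time extruding: 1892697.5 / 43.5 → 43510.3 s.
43510.3 s = 12.09 hours.

12.09 hours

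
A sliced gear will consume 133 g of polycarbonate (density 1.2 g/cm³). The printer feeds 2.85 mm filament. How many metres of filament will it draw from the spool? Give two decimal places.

17.37 m

Volume = 133 g / 1.2 g·cm⁻³ = 110.8333 cm³ = 110833.3 mm³.
Filament cross-section = π × (2.85/2)² = 6.3794 mm².
L = V/A = 110833.3/6.3794 = 17373.62 mm → 17.37 m.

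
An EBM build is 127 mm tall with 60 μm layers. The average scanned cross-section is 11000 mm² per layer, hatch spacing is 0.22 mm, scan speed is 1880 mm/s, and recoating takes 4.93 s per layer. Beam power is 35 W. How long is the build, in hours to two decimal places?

Layer count = ceil(127 / 0.06) = 2117.
Hatch length per layer = 11000 / 0.22 = 50000 mm.
Beam time per layer = 50000 / 1880 = 26.5957 s.
Time per layer = 26.5957 + 4.93 = 31.5257 s.
Build time = 2117 × 31.5257 = 66739.9069 s = 18.54 hours.

18.54 hours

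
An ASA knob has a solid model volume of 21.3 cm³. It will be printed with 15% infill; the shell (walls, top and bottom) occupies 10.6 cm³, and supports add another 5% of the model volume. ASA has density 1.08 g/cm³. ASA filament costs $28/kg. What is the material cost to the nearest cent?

Infill region = 21.3 − 10.6, so 10.7 cm³.
Infill volume = 0.15 × 10.7, so 1.605 cm³.
Support = 0.05 × 21.3 = 1.065 cm³.
Deposited volume: 10.6 + 1.605 + 1.065 → 13.27 cm³.
Mass: 13.27 × 1.08 → 14.3316 g.
Cost = 14.3316 g / 1000 × $28/kg = $0.40.

$0.40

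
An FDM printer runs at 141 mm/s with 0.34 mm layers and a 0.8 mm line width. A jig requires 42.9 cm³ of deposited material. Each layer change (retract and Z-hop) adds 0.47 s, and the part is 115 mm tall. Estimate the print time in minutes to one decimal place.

21.3 minutes

Bead cross-section: 0.34 × 0.8 → 0.272 mm².
Toolpath length = 42.9 cm³ / 0.272 mm² = 42900 / 0.272 = 157720.6 mm.
Extrusion time: 157720.6 / 141 → 1118.6 s.
Layer count = ceil(115 / 0.34) = 339.
Non-print overhead = 339 × 0.47 = 159.33 s.
Total = 1118.6 + 159.33 = 1277.93 s = 21.3 minutes.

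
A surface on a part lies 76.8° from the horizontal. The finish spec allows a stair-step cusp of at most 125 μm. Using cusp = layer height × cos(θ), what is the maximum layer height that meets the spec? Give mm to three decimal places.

0.547 mm

t = h_c / cos θ = 0.125 / 0.2284 = 0.547 mm.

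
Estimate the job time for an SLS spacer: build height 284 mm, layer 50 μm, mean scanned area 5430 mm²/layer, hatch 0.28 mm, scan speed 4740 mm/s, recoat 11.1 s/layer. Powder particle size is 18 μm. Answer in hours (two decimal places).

23.97 hours

Number of layers: 284 / 0.05 → 5680 (rounded up).
Hatch length per layer = 5430 / 0.28 = 19392.9 mm.
Per-layer scan time: 19392.9 / 4740 → 4.0913 s.
Layer cycle = 4.0913 + 11.1 = 15.1913 s.
5680 layers × 15.1913 s/layer = 86286.584 s, i.e. 23.97 hours.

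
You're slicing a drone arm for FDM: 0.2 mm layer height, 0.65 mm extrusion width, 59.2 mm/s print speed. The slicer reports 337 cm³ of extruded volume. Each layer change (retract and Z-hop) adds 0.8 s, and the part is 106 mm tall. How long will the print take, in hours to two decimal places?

12.28 hours

Line area = 0.2 × 0.65 = 0.13 mm².
Total extruded path = 337000/0.13 = 2592307.7 mm.
Time extruding: 2592307.7 / 59.2 → 43789 s.
Number of layers: 106 / 0.2 → 530 (rounded up).
Z-hop total = 530 × 0.8 = 424 s.
Total = 43789 + 424 = 44213 s = 12.28 hours.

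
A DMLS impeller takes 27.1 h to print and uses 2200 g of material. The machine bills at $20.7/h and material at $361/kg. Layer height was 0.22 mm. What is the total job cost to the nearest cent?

Time charge = 20.7 × 27.1, so $560.97.
Material cost = 361 × 2200/1000 = $794.20.
Total = 560.97 + 794.20 = $1355.17.

$1355.17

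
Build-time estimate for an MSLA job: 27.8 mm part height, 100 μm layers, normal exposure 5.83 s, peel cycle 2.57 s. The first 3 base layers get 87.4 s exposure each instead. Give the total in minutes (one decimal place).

43.0 minutes

Layer count = ceil(27.8 / 0.1) = 278.
Bottom layers = 3 × (87.4 + 2.57), so 269.91 s.
Regular layers: 275 × (5.83 + 2.57) → 2310 s.
Sum: 269.91 + 2310 = 2579.91 s → 43.0 minutes.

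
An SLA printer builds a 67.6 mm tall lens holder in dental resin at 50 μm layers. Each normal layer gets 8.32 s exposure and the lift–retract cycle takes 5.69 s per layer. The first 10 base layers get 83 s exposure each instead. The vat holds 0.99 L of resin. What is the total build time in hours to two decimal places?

Layer count = ceil(67.6 / 0.05) = 1352.
Bottom layers = 10 × (83 + 5.69) = 886.9 s.
Remaining layers: 1342 × (8.32 + 5.69) → 18801.42 s.
Sum: 886.9 + 18801.42 = 19688.32 s → 5.47 hours.

5.47 hours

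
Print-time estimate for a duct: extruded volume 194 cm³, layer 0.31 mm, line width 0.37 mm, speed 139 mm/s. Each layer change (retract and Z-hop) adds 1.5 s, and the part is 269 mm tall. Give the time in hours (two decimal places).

Line area = 0.31 × 0.37, so 0.1147 mm².
Path length: 194000 mm³ / 0.1147 mm² → 1691368.8 mm.
Print-move time: 1691368.8 / 139 → 12168.1 s.
Layer count = ceil(269 / 0.31) = 868.
Layer-change overhead: 868 × 1.5 → 1302 s.
Altogether 12168.1 + 1302 = 13470.1 s, i.e. 3.74 hours.

3.74 hours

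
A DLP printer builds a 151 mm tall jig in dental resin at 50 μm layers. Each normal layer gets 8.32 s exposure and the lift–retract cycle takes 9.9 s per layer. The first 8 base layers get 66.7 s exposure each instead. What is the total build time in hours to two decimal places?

Layers = ⌈151/0.05⌉ = 3020.
Bottom layers = 8 × (66.7 + 9.9) = 612.8 s.
Regular layers = 3012 × (8.32 + 9.9), so 54878.64 s.
Sum: 612.8 + 54878.64 = 55491.44 s → 15.41 hours.

15.41 hours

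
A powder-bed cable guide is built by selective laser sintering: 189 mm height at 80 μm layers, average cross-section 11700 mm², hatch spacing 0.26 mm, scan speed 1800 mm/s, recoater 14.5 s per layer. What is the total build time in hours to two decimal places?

25.93 hours

Layers = ⌈189/0.08⌉ = 2363.
Scan path per layer = 11700 / 0.26 = 45000 mm.
Per-layer scan time = 45000 / 1800, so 25 s.
Per-layer time = 25 + 14.5 = 39.5 s.
2363 layers × 39.5 s/layer = 93338.5 s, i.e. 25.93 hours.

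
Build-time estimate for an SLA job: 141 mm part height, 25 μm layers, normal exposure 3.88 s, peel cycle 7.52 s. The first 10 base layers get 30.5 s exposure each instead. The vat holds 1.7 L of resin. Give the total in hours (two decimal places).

17.93 hours

Layer count = ceil(141 / 0.025) = 5640.
Base layers = 10 × (30.5 + 7.52), so 380.2 s.
Normal layers = 5630 × (3.88 + 7.52) = 64182 s.
Total = 380.2 + 64182 = 64562.2 s = 17.93 hours.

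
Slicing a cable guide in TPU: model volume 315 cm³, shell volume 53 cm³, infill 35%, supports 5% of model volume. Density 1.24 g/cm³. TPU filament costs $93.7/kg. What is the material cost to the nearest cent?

Infill region: 315 − 53 → 262 cm³.
Infill deposited: 0.35 × 262 → 91.7 cm³.
Support = 0.05 × 315 = 15.75 cm³.
Total extruded: 53 + 91.7 + 15.75 → 160.45 cm³.
Mass = 160.45 × 1.24, so 198.958 g.
Cost = 198.958 g / 1000 × $93.7/kg = $18.64.

$18.64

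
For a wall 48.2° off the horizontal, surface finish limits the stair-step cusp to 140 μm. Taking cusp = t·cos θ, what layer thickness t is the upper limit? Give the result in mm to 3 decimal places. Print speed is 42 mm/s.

0.210 mm

t = h_c / cos θ = 0.14 / 0.6665 = 0.210 mm.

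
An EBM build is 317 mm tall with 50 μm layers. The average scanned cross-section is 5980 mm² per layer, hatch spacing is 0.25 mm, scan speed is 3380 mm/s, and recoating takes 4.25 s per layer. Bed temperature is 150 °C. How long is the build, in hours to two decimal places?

Layer count = ceil(317 / 0.05) = 6340.
Scan path per layer = 5980 / 0.25 = 23920 mm.
Scan time per layer = 23920 / 3380, so 7.0769 s.
Layer cycle = 7.0769 + 4.25, so 11.3269 s.
Build time = 6340 × 11.3269 = 71812.546 s = 19.95 hours.

19.95 hours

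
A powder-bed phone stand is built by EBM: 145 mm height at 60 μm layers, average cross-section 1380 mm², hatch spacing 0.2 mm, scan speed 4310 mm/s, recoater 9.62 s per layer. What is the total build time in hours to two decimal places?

Layers = ⌈145/0.06⌉ = 2417.
Hatch length per layer: 1380 / 0.2 → 6900 mm.
Scan time per layer = 6900 / 4310, so 1.6009 s.
Layer cycle: 1.6009 + 9.62 → 11.2209 s.
Build time = 2417 × 11.2209 = 27120.9153 s = 7.53 hours.

7.53 hours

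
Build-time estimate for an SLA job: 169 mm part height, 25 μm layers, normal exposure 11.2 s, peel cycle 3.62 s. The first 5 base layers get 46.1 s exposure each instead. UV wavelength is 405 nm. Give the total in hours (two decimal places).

27.88 hours

Number of layers: 169 / 0.025 → 6760 (rounded up).
Burn-in layers = 5 × (46.1 + 3.62), so 248.6 s.
Normal layers: 6755 × (11.2 + 3.62) → 100109.1 s.
Total = 248.6 + 100109.1 = 100357.7 s = 27.88 hours.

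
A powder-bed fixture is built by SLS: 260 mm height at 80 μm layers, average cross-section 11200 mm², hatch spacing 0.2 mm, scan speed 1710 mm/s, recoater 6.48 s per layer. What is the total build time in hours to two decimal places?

35.41 hours

Number of layers: 260 / 0.08 → 3250 (rounded up).
Hatch length per layer = 11200 / 0.2, so 56000 mm.
Scan time per layer = 56000 / 1710, so 32.7485 s.
Time per layer = 32.7485 + 6.48 = 39.2285 s.
3250 layers × 39.2285 s/layer = 127492.625 s, i.e. 35.41 hours.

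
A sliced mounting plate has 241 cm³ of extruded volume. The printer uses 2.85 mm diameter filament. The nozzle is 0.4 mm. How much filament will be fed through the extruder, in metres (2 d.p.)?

37.78 m

Filament cross-section = π × (2.85/2)² = 6.3794 mm².
Length = 241 cm³ / 6.3794 mm² = 241000 / 6.3794 = 37777.85 mm = 37.78 m.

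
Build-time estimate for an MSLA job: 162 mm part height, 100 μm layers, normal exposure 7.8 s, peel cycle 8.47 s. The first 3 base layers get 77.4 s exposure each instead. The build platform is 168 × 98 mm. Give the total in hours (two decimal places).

7.38 hours

Number of layers: 162 / 0.1 → 1620 (rounded up).
Bottom layers: 3 × (77.4 + 8.47) → 257.61 s.
Normal layers = 1617 × (7.8 + 8.47) = 26308.59 s.
Sum: 257.61 + 26308.59 = 26566.2 s → 7.38 hours.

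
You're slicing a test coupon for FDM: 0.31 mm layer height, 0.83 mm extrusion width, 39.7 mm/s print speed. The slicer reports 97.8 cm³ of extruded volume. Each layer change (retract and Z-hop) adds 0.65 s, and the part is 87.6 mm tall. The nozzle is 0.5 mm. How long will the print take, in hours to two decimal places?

Line area = 0.31 × 0.83 = 0.2573 mm².
Toolpath length = 97.8 cm³ / 0.2573 mm² = 97800 / 0.2573 = 380101 mm.
Print-move time = 380101 / 39.7, so 9574.3 s.
Layers = ⌈87.6/0.31⌉ = 283.
Z-hop total = 283 × 0.65, so 183.95 s.
Total = 9574.3 + 183.95 = 9758.25 s = 2.71 hours.

2.71 hours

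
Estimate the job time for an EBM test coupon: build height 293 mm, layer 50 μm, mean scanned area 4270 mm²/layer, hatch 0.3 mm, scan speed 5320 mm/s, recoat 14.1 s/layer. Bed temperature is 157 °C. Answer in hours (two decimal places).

Number of layers: 293 / 0.05 → 5860 (rounded up).
Hatch length per layer = 4270 / 0.3 = 14233.3 mm.
Scan time per layer: 14233.3 / 5320 → 2.6754 s.
Layer cycle = 2.6754 + 14.1 = 16.7754 s.
Build time = 5860 × 16.7754 = 98303.844 s = 27.31 hours.

27.31 hours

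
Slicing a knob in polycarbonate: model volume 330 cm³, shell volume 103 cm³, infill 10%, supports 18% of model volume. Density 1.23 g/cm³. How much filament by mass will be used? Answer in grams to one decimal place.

Volume inside the shell = 330 − 103, so 227 cm³.
Infill deposited = 0.10 × 227 = 22.7 cm³.
Support: 0.18 × 330 → 59.4 cm³.
Total extruded: 103 + 22.7 + 59.4 → 185.1 cm³.
Mass = 185.1 × 1.23, so 227.673 g.

227.7 g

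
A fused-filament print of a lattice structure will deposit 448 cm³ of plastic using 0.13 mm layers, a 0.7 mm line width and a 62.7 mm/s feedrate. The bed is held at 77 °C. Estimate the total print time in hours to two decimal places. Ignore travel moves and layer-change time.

Bead cross-section: 0.13 × 0.7 → 0.091 mm².
Path length: 448000 mm³ / 0.091 mm² → 4923076.9 mm.
Extrusion time: 4923076.9 / 62.7 → 78518 s.
Converting: 78518 s = 21.81 hours.

21.81 hours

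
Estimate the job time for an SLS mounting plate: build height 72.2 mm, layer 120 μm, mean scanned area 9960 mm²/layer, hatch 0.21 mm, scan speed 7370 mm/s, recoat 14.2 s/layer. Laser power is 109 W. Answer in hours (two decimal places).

3.45 hours

Layer count = ceil(72.2 / 0.12) = 602.
Per-layer scan distance = 9960 / 0.21 = 47428.6 mm.
Laser time per layer = 47428.6 / 7370 = 6.4354 s.
Per-layer time: 6.4354 + 14.2 → 20.6354 s.
602 layers × 20.6354 s/layer = 12422.5108 s, i.e. 3.45 hours.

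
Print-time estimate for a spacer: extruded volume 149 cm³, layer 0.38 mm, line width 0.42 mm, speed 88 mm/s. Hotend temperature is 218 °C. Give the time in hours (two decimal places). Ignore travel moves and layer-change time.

2.95 hours

Line area = 0.38 × 0.42, so 0.1596 mm².
Path length: 149000 mm³ / 0.1596 mm² → 933584 mm.
Extrusion time = 933584 / 88, so 10608.9 s.
In the requested units: 10608.9 s = 2.95 hours.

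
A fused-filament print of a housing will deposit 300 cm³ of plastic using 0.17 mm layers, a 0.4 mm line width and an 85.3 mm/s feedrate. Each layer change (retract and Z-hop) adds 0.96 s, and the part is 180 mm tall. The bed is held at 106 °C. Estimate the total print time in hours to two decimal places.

Extrusion cross-section: 0.17 × 0.4 → 0.068 mm².
Path length: 300000 mm³ / 0.068 mm² → 4411764.7 mm.
Print-move time = 4411764.7 / 85.3, so 51720.6 s.
Number of layers: 180 / 0.17 → 1059 (rounded up).
Z-hop total = 1059 × 0.96 = 1016.64 s.
Total = 51720.6 + 1016.64 = 52737.24 s = 14.65 hours.

14.65 hours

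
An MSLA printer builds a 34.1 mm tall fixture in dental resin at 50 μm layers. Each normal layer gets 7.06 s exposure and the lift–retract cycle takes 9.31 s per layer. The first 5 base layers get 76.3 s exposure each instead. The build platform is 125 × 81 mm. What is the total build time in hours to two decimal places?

3.20 hours

Number of layers: 34.1 / 0.05 → 682 (rounded up).
Bottom layers: 5 × (76.3 + 9.31) → 428.05 s.
Normal layers = 677 × (7.06 + 9.31) = 11082.49 s.
Total = 428.05 + 11082.49 = 11510.54 s = 3.20 hours.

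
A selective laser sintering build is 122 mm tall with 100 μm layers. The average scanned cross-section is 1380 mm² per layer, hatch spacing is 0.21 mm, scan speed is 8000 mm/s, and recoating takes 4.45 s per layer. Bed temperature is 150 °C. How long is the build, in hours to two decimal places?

1.79 hours

Layers = ⌈122/0.1⌉ = 1220.
Scan path per layer = 1380 / 0.21 = 6571.4 mm.
Scan time per layer = 6571.4 / 8000, so 0.8214 s.
Layer cycle = 0.8214 + 4.45, so 5.2714 s.
Total: 1220 × 5.2714 s = 6431.108 s → 1.79 hours.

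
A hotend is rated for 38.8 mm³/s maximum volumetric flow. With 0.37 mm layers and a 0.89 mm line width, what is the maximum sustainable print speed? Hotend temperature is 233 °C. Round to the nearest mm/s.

118 mm/s

Extrusion cross-section = 0.37 × 0.89, so 0.3293 mm².
v_max = Q/A = 38.8/0.3293 = 117.83 mm/s → 118 mm/s.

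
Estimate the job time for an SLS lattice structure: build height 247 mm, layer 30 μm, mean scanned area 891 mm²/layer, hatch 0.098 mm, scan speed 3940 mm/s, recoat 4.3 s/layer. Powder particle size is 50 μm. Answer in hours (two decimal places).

Layer count = ceil(247 / 0.03) = 8234.
Hatch length per layer = 891 / 0.098, so 9091.8 mm.
Per-layer scan time: 9091.8 / 3940 → 2.3076 s.
Layer cycle = 2.3076 + 4.3 = 6.6076 s.
8234 layers × 6.6076 s/layer = 54406.9784 s, i.e. 15.11 hours.

15.11 hours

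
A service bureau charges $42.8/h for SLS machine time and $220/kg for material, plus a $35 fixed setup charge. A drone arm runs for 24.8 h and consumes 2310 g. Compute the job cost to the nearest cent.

Time charge: 42.8 × 24.8 → $1061.44.
Material cost: 220 × 2310/1000 → $508.20.
Adding setup: 1061.44 + 508.20 + 35 → $1604.64.

$1604.64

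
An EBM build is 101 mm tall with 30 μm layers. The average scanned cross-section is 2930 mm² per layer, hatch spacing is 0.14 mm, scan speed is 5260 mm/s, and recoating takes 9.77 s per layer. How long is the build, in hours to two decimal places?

Layer count = ceil(101 / 0.03) = 3367.
Scan path per layer = 2930 / 0.14 = 20928.6 mm.
Scan time per layer: 20928.6 / 5260 → 3.9788 s.
Time per layer = 3.9788 + 9.77 = 13.7488 s.
Build time = 3367 × 13.7488 = 46292.2096 s = 12.86 hours.

12.86 hours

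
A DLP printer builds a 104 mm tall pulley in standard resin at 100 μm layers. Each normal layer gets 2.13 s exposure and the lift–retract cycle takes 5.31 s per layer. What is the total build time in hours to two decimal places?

2.15 hours

Number of layers: 104 / 0.1 → 1040 (rounded up).
Cycle time = 2.13 + 5.31, so 7.44 s.
Build time: 1040 × 7.44 s = 7737.6 s, i.e. 2.15 hours.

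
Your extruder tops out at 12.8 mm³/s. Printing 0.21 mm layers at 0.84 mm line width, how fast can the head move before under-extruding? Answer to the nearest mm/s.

Extrusion cross-section: 0.21 × 0.84 → 0.1764 mm².
Max speed = 12.8 / 0.1764 = 72.56 ≈ 73 mm/s.

73 mm/s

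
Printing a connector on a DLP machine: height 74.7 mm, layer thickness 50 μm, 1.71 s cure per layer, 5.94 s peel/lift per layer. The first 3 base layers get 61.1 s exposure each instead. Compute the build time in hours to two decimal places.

Layer count = ceil(74.7 / 0.05) = 1494.
Burn-in layers = 3 × (61.1 + 5.94) = 201.12 s.
Regular layers = 1491 × (1.71 + 5.94) = 11406.15 s.
Total = 201.12 + 11406.15 = 11607.27 s = 3.22 hours.

3.22 hours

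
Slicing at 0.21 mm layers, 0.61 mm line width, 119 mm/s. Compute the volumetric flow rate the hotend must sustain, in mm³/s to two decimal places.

Bead cross-section: 0.21 × 0.61 → 0.1281 mm².
Volumetric flow = 119 × 0.1281 = 15.24 mm³/s.

15.24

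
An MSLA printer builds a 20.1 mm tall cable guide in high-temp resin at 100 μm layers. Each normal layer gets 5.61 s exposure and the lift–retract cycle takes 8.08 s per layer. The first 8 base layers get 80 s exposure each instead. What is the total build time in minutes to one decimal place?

55.8 minutes

Layer count = ceil(20.1 / 0.1) = 201.
Burn-in layers = 8 × (80 + 8.08), so 704.64 s.
Regular layers = 193 × (5.61 + 8.08), so 2642.17 s.
Sum: 704.64 + 2642.17 = 3346.81 s → 55.8 minutes.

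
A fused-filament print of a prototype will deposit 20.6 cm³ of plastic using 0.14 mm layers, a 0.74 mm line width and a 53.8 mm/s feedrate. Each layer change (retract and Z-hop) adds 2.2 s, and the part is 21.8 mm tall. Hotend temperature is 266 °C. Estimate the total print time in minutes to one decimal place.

Line area: 0.14 × 0.74 → 0.1036 mm².
Path length: 20600 mm³ / 0.1036 mm² → 198841.7 mm.
Time extruding: 198841.7 / 53.8 → 3695.9 s.
Layers = ⌈21.8/0.14⌉ = 156.
Layer-change overhead: 156 × 2.2 → 343.2 s.
Altogether 3695.9 + 343.2 = 4039.1 s, i.e. 67.3 minutes.

67.3 minutes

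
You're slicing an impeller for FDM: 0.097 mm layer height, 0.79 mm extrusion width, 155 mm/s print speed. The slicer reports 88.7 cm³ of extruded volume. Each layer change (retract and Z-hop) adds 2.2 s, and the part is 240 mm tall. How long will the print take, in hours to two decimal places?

3.59 hours

Line area: 0.097 × 0.79 → 0.07663 mm².
Path length: 88700 mm³ / 0.07663 mm² → 1157510.1 mm.
Time extruding = 1157510.1 / 155, so 7467.8 s.
Layers = ⌈240/0.097⌉ = 2475.
Z-hop total: 2475 × 2.2 → 5445 s.
Altogether 7467.8 + 5445 = 12912.8 s, i.e. 3.59 hours.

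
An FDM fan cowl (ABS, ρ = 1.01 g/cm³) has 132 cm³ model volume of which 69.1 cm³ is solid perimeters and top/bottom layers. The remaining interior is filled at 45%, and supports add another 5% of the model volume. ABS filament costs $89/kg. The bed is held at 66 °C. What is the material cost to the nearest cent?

$9.35

Volume inside the shell = 132 − 69.1 = 62.9 cm³.
Infill deposited = 0.45 × 62.9, so 28.305 cm³.
Support = 0.05 × 132, so 6.6 cm³.
Deposited volume = 69.1 + 28.305 + 6.6, so 104.005 cm³.
Mass = 104.005 × 1.01 = 105.04505 g.
At $89/kg: 105.04505/1000 × 89 = $9.35.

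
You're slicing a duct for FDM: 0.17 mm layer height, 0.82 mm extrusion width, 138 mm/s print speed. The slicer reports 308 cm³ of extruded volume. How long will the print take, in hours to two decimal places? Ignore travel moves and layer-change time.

4.45 hours

Line area = 0.17 × 0.82, so 0.1394 mm².
Path length: 308000 mm³ / 0.1394 mm² → 2209469.2 mm.
Time extruding = 2209469.2 / 138, so 16010.6 s.
In the requested units: 16010.6 s = 4.45 hours.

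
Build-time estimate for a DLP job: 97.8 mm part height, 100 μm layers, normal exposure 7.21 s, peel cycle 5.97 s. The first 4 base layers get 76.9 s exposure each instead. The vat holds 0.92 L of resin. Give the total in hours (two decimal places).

Layers = ⌈97.8/0.1⌉ = 978.
Burn-in layers: 4 × (76.9 + 5.97) → 331.48 s.
Remaining layers = 974 × (7.21 + 5.97) = 12837.32 s.
Total = 331.48 + 12837.32 = 13168.8 s = 3.66 hours.

3.66 hours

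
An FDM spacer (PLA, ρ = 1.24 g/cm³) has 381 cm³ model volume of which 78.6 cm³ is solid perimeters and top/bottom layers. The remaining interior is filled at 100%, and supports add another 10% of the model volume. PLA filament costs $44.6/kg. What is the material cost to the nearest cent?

$23.18

Volume inside the shell: 381 − 78.6 → 302.4 cm³.
Infill volume: 1.00 × 302.4 → 302.4 cm³.
Support = 0.10 × 381, so 38.1 cm³.
Total extruded = 78.6 + 302.4 + 38.1 = 419.1 cm³.
Mass = 419.1 × 1.24 = 519.684 g.
At $44.6/kg: 519.684/1000 × 44.6 = $23.18.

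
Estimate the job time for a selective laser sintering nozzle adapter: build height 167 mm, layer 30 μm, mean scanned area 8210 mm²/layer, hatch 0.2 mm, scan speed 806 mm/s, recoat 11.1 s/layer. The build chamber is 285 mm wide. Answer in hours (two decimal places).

Layer count = ceil(167 / 0.03) = 5567.
Per-layer scan distance = 8210 / 0.2 = 41050 mm.
Scan time per layer = 41050 / 806, so 50.9305 s.
Time per layer = 50.9305 + 11.1 = 62.0305 s.
Total: 5567 × 62.0305 s = 345323.7935 s → 95.92 hours.

95.92 hours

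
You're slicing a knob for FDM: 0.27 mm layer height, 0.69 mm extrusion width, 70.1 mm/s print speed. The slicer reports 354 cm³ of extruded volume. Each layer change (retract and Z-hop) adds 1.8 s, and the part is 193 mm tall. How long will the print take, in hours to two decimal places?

Extrusion cross-section: 0.27 × 0.69 → 0.1863 mm².
Path length: 354000 mm³ / 0.1863 mm² → 1900161 mm.
Print-move time: 1900161 / 70.1 → 27106.4 s.
Layer count = ceil(193 / 0.27) = 715.
Layer-change overhead = 715 × 1.8, so 1287 s.
Altogether 27106.4 + 1287 = 28393.4 s, i.e. 7.89 hours.

7.89 hours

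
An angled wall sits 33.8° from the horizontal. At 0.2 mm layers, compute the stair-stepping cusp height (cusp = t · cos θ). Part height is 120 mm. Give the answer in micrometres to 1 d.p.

cos(33.8°) = 0.8310, so cusp = 0.2 × 0.8310 = 0.1662 mm → 166.2 μm.

166.2 μm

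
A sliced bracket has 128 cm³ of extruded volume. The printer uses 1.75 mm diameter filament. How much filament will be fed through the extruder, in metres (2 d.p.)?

53.22 m

A = π r² = π × 0.875² = 2.4053 mm².
Length = 128 cm³ / 2.4053 mm² = 128000 / 2.4053 = 53215.82 mm = 53.22 m.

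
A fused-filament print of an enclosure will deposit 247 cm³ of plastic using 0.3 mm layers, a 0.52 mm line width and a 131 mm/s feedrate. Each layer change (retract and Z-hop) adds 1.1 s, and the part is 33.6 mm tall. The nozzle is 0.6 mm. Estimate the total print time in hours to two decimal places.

3.39 hours

Line area = 0.3 × 0.52 = 0.156 mm².
Toolpath length = 247 cm³ / 0.156 mm² = 247000 / 0.156 = 1583333.3 mm.
Extrusion time: 1583333.3 / 131 → 12086.5 s.
Layer count = ceil(33.6 / 0.3) = 112.
Non-print overhead: 112 × 1.1 → 123.2 s.
Altogether 12086.5 + 123.2 = 12209.7 s, i.e. 3.39 hours.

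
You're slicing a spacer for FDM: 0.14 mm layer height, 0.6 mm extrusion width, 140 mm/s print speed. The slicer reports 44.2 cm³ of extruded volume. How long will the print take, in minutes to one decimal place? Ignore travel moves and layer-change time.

62.6 minutes

Line area = 0.14 × 0.6 = 0.084 mm².
Total extruded path = 44200/0.084 = 526190.5 mm.
Time extruding = 526190.5 / 140, so 3758.5 s.
In the requested units: 3758.5 s = 62.6 minutes.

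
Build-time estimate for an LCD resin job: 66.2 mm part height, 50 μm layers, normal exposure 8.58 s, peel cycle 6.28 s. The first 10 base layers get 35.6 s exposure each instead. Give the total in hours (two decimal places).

Layers = ⌈66.2/0.05⌉ = 1324.
Burn-in layers = 10 × (35.6 + 6.28) = 418.8 s.
Regular layers = 1314 × (8.58 + 6.28), so 19526.04 s.
Total = 418.8 + 19526.04 = 19944.84 s = 5.54 hours.

5.54 hours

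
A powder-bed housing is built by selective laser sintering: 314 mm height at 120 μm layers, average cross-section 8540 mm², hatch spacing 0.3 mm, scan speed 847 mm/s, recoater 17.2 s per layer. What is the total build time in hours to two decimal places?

36.94 hours

Number of layers: 314 / 0.12 → 2617 (rounded up).
Hatch length per layer = 8540 / 0.3 = 28466.7 mm.
Scan time per layer = 28466.7 / 847 = 33.6089 s.
Layer cycle: 33.6089 + 17.2 → 50.8089 s.
Total: 2617 × 50.8089 s = 132966.8913 s → 36.94 hours.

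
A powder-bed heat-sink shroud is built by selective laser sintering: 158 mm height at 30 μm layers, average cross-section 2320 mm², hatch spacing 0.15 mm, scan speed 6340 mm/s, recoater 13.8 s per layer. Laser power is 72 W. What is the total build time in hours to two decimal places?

Layers = ⌈158/0.03⌉ = 5267.
Per-layer scan distance = 2320 / 0.15, so 15466.7 mm.
Per-layer scan time: 15466.7 / 6340 → 2.4395 s.
Per-layer time = 2.4395 + 13.8 = 16.2395 s.
Total: 5267 × 16.2395 s = 85533.4465 s → 23.76 hours.

23.76 hours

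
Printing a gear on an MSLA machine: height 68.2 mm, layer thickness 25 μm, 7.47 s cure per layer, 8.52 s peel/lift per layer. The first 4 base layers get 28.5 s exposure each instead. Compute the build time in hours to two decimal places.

Layers = ⌈68.2/0.025⌉ = 2728.
Burn-in layers = 4 × (28.5 + 8.52) = 148.08 s.
Regular layers = 2724 × (7.47 + 8.52), so 43556.76 s.
Sum: 148.08 + 43556.76 = 43704.84 s → 12.14 hours.

12.14 hours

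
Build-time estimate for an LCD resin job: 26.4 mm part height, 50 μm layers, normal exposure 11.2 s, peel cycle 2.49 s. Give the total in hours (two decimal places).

2.01 hours

Layers = ⌈26.4/0.05⌉ = 528.
Per-layer time = 11.2 + 2.49, so 13.69 s.
Total = 528 × 13.69 = 7228.32 s = 2.01 hours.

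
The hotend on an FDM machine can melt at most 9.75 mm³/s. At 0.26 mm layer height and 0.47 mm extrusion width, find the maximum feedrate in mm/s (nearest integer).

80 mm/s

A = 0.26 × 0.47, so 0.1222 mm².
Max speed = 9.75 / 0.1222 = 79.79 ≈ 80 mm/s.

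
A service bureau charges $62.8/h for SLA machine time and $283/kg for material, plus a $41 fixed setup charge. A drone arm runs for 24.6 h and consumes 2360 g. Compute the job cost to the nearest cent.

Machine cost = 62.8 × 24.6, so $1544.88.
Material cost: 283 × 2360/1000 → $667.88.
Adding setup: 1544.88 + 667.88 + 41 → $2253.76.

$2253.76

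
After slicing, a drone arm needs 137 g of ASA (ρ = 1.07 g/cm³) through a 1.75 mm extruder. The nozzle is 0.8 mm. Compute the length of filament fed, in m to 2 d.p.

Extruded volume: 137/1.07 = 128.0374 cm³ (128037.4 mm³).
Cross-section of 1.75 mm filament: π·(1.75/2)² = 2.4053 mm².
Length = 128037.4 / 2.4053 = 53231.36 mm = 53.23 m.

53.23 m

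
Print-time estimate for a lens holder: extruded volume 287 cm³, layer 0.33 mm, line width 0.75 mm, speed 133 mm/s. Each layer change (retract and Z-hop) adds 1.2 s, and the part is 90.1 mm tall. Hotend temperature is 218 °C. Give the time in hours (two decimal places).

Bead cross-section: 0.33 × 0.75 → 0.2475 mm².
Path length: 287000 mm³ / 0.2475 mm² → 1159596 mm.
Extrusion time = 1159596 / 133 = 8718.8 s.
Layers = ⌈90.1/0.33⌉ = 274.
Layer-change overhead = 274 × 1.2, so 328.8 s.
Total = 8718.8 + 328.8 = 9047.6 s = 2.51 hours.

2.51 hours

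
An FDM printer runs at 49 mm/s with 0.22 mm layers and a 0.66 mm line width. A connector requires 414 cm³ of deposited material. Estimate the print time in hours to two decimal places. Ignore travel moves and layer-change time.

16.16 hours

Line area: 0.22 × 0.66 → 0.1452 mm².
Total extruded path = 414000/0.1452 = 2851239.7 mm.
Time extruding = 2851239.7 / 49 = 58188.6 s.
That's 58188.6 s → 16.16 hours.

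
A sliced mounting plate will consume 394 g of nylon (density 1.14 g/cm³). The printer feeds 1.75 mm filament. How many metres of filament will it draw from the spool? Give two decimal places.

Volume = 394 g / 1.14 g·cm⁻³ = 345.614 cm³ = 345614 mm³.
A = π r² = π × 0.875² = 2.4053 mm².
Length = 345614 / 2.4053 = 143688.52 mm = 143.69 m.

143.69 m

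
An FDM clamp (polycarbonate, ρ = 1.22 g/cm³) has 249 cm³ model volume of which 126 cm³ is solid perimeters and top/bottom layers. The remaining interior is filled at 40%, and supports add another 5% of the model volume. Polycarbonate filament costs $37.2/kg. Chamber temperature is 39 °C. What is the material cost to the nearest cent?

Volume inside the shell = 249 − 126, so 123 cm³.
Infill deposited: 0.40 × 123 → 49.2 cm³.
Support = 0.05 × 249 = 12.45 cm³.
Total printed volume = 126 + 49.2 + 12.45 = 187.65 cm³.
Mass = 187.65 × 1.22, so 228.933 g.
At $37.2/kg: 228.933/1000 × 37.2 = $8.52.

$8.52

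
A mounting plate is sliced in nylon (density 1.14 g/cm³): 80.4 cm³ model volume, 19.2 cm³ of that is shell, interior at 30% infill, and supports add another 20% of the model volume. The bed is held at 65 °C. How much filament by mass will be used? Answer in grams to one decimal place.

Interior volume = 80.4 − 19.2 = 61.2 cm³.
Deposited infill = 0.30 × 61.2 = 18.36 cm³.
Support = 0.20 × 80.4 = 16.08 cm³.
Total extruded: 19.2 + 18.36 + 16.08 → 53.64 cm³.
Mass = 53.64 × 1.14, so 61.1496 g.

61.1 g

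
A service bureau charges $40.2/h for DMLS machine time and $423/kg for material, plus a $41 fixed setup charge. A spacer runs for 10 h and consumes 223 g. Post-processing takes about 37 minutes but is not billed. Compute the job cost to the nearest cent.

Machine-time cost = 40.2 × 10, so $402.00.
Material charge = 423 × 223/1000 = $94.329.
Adding setup: 402.00 + 94.329 + 41 → 537.329 ≈ $537.33.

$537.33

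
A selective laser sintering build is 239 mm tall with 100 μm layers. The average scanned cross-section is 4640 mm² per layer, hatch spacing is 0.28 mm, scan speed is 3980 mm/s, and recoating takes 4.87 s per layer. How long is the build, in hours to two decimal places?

6.00 hours

Layers = ⌈239/0.1⌉ = 2390.
Per-layer scan distance = 4640 / 0.28 = 16571.4 mm.
Scan time per layer = 16571.4 / 3980, so 4.1637 s.
Layer cycle = 4.1637 + 4.87, so 9.0337 s.
Total: 2390 × 9.0337 s = 21590.543 s → 6.00 hours.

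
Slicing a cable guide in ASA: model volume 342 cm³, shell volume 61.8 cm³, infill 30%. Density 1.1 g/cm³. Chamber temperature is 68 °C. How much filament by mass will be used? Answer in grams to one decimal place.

160.4 g

Volume inside the shell = 342 − 61.8 = 280.2 cm³.
Infill deposited = 0.30 × 280.2 = 84.06 cm³.
Total extruded = 61.8 + 84.06 = 145.86 cm³.
Mass = 145.86 × 1.1, so 160.446 g.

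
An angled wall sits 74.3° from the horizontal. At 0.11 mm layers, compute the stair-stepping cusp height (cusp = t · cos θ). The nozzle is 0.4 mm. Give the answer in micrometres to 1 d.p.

cos(74.3°) = 0.2706, so cusp = 0.11 × 0.2706 = 0.029766 mm → 29.8 μm.

29.8 μm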